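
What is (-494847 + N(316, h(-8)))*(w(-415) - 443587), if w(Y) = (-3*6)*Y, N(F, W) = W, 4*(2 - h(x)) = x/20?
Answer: 2158102732533/10 ≈ 2.1581e+11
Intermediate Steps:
h(x) = 2 - x/80 (h(x) = 2 - x/(4*20) = 2 - x/80)
w(Y) = -18*Y
(-494847 + N(316, h(-8)))*(w(-415) - 443587) = (-494847 + (2 - 1/80*(-8)))*(-18*(-415) - 443587) = (-494847 + (2 + ⅒))*(7470 - 443587) = (-494847 + 21/10)*(-436117) = -4948449/10*(-436117) = 2158102732533/10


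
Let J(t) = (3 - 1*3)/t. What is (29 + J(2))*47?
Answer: 1363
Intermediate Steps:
J(t) = 0 (J(t) = (3 - 3)/t = 0/t = 0)
(29 + J(2))*47 = (29 + 0)*47 = 29*47 = 1363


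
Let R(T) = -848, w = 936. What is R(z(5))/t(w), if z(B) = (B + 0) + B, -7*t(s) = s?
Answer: 742/117 ≈ 6.3419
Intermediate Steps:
t(s) = -s/7
z(B) = 2*B (z(B) = B + B = 2*B)
R(z(5))/t(w) = -848/((-⅐*936)) = -848/(-936/7) = -848*(-7/936) = 742/117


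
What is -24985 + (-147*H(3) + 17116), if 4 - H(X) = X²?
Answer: -7134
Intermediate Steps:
H(X) = 4 - X²
-24985 + (-147*H(3) + 17116) = -24985 + (-147*(4 - 1*3²) + 17116) = -24985 + (-147*(4 - 1*9) + 17116) = -24985 + (-147*(4 - 9) + 17116) = -24985 + (-147*(-5) + 17116) = -24985 + (735 + 17116) = -24985 + 17851 = -7134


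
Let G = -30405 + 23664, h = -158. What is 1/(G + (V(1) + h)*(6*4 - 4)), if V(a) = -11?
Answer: -1/10121 ≈ -9.8804e-5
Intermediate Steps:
G = -6741
1/(G + (V(1) + h)*(6*4 - 4)) = 1/(-6741 + (-11 - 158)*(6*4 - 4)) = 1/(-6741 - 169*(24 - 4)) = 1/(-6741 - 169*20) = 1/(-6741 - 3380) = 1/(-10121) = -1/10121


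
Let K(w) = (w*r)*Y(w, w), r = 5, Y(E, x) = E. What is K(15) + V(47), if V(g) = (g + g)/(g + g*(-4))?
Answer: 3373/3 ≈ 1124.3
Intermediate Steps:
V(g) = -⅔ (V(g) = (2*g)/(g - 4*g) = (2*g)/((-3*g)) = (2*g)*(-1/(3*g)) = -⅔)
K(w) = 5*w² (K(w) = (w*5)*w = (5*w)*w = 5*w²)
K(15) + V(47) = 5*15² - ⅔ = 5*225 - ⅔ = 1125 - ⅔ = 3373/3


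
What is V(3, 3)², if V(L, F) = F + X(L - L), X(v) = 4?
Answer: 49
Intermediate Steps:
V(L, F) = 4 + F (V(L, F) = F + 4 = 4 + F)
V(3, 3)² = (4 + 3)² = 7² = 49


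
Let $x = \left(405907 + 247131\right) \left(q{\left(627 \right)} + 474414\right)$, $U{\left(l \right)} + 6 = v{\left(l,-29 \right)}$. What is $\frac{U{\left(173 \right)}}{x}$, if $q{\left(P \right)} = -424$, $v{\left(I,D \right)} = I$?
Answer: $\frac{167}{309533481620} \approx 5.3952 \cdot 10^{-10}$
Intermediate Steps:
$U{\left(l \right)} = -6 + l$
$x = 309533481620$ ($x = \left(405907 + 247131\right) \left(-424 + 474414\right) = 653038 \cdot 473990 = 309533481620$)
$\frac{U{\left(173 \right)}}{x} = \frac{-6 + 173}{309533481620} = 167 \cdot \frac{1}{309533481620} = \frac{167}{309533481620}$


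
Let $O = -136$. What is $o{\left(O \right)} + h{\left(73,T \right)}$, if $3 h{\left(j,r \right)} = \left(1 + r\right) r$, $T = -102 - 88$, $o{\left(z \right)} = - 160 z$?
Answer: $33730$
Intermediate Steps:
$T = -190$ ($T = -102 - 88 = -190$)
$h{\left(j,r \right)} = \frac{r \left(1 + r\right)}{3}$ ($h{\left(j,r \right)} = \frac{\left(1 + r\right) r}{3} = \frac{r \left(1 + r\right)}{3}$)
$o{\left(O \right)} + h{\left(73,T \right)} = \left(-160\right) \left(-136\right) + \frac{1}{3} \left(-190\right) \left(1 - 190\right) = 21760 + \frac{1}{3} \left(-190\right) \left(-189\right) = 21760 + 11970 = 33730$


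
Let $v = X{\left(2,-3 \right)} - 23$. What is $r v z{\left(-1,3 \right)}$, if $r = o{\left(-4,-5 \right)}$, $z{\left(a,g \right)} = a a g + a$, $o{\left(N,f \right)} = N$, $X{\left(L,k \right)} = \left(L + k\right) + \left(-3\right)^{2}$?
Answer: $120$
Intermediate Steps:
$X{\left(L,k \right)} = 9 + L + k$ ($X{\left(L,k \right)} = \left(L + k\right) + 9 = 9 + L + k$)
$z{\left(a,g \right)} = a + g a^{2}$ ($z{\left(a,g \right)} = a^{2} g + a = g a^{2} + a = a + g a^{2}$)
$v = -15$ ($v = \left(9 + 2 - 3\right) - 23 = 8 - 23 = -15$)
$r = -4$
$r v z{\left(-1,3 \right)} = \left(-4\right) \left(-15\right) \left(- (1 - 3)\right) = 60 \left(- (1 - 3)\right) = 60 \left(\left(-1\right) \left(-2\right)\right) = 60 \cdot 2 = 120$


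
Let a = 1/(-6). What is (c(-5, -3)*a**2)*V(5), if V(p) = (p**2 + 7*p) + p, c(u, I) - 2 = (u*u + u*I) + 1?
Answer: 2795/36 ≈ 77.639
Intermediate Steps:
a = -1/6 ≈ -0.16667
c(u, I) = 3 + u**2 + I*u (c(u, I) = 2 + ((u*u + u*I) + 1) = 2 + ((u**2 + I*u) + 1) = 2 + (1 + u**2 + I*u) = 3 + u**2 + I*u)
V(p) = p**2 + 8*p
(c(-5, -3)*a**2)*V(5) = ((3 + (-5)**2 - 3*(-5))*(-1/6)**2)*(5*(8 + 5)) = ((3 + 25 + 15)*(1/36))*(5*13) = (43*(1/36))*65 = (43/36)*65 = 2795/36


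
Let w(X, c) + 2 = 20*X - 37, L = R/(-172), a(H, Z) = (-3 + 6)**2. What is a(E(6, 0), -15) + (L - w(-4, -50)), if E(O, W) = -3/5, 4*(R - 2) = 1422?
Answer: 43317/344 ≈ 125.92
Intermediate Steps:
R = 715/2 (R = 2 + (1/4)*1422 = 2 + 711/2 = 715/2 ≈ 357.50)
E(O, W) = -3/5 (E(O, W) = -3*1/5 = -3/5)
a(H, Z) = 9 (a(H, Z) = 3**2 = 9)
L = -715/344 (L = (715/2)/(-172) = (715/2)*(-1/172) = -715/344 ≈ -2.0785)
w(X, c) = -39 + 20*X (w(X, c) = -2 + (20*X - 37) = -2 + (-37 + 20*X) = -39 + 20*X)
a(E(6, 0), -15) + (L - w(-4, -50)) = 9 + (-715/344 - (-39 + 20*(-4))) = 9 + (-715/344 - (-39 - 80)) = 9 + (-715/344 - 1*(-119)) = 9 + (-715/344 + 119) = 9 + 40221/344 = 43317/344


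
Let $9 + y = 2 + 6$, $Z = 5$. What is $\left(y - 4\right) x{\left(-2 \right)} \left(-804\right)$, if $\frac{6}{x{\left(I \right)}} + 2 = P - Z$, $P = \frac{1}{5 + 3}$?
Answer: $- \frac{38592}{11} \approx -3508.4$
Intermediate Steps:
$P = \frac{1}{8} \approx 0.125$
$y = -1$ ($y = -9 + \left(2 + 6\right) = -9 + 8 = -1$)
$x{\left(I \right)} = - \frac{48}{55}$ ($x{\left(I \right)} = \frac{6}{-2 + \left(\frac{1}{8} - 5\right)} = \frac{6}{-2 - \frac{39}{8}} = \frac{6}{- \frac{55}{8}} = 6 \left(- \frac{8}{55}\right) = - \frac{48}{55}$)
$\left(y - 4\right) x{\left(-2 \right)} \left(-804\right) = \left(-1 - 4\right) \left(- \frac{48}{55}\right) \left(-804\right) = \left(-5\right) \left(- \frac{48}{55}\right) \left(-804\right) = \frac{48}{11} \left(-804\right) = - \frac{38592}{11}$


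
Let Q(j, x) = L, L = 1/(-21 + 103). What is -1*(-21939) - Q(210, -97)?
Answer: 1798997/82 ≈ 21939.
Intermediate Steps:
L = 1/82 ≈ 0.012195
Q(j, x) = 1/82
-1*(-21939) - Q(210, -97) = -1*(-21939) - 1*1/82 = 21939 - 1/82 = 1798997/82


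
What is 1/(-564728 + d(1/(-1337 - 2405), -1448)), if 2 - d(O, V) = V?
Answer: -1/563278 ≈ -1.7753e-6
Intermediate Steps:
d(O, V) = 2 - V
1/(-564728 + d(1/(-1337 - 2405), -1448)) = 1/(-564728 + (2 - 1*(-1448))) = 1/(-564728 + (2 + 1448)) = 1/(-564728 + 1450) = 1/(-563278) = -1/563278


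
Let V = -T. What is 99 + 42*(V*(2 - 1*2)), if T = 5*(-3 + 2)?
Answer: 99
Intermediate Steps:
T = -5 (T = 5*(-1) = -5)
V = 5 (V = -1*(-5) = 5)
99 + 42*(V*(2 - 1*2)) = 99 + 42*(5*(2 - 1*2)) = 99 + 42*(5*(2 - 2)) = 99 + 42*(5*0) = 99 + 42*0 = 99 + 0 = 99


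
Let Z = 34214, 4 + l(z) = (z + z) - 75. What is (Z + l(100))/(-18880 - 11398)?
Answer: -34335/30278 ≈ -1.1340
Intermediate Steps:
l(z) = -79 + 2*z (l(z) = -4 + ((z + z) - 75) = -4 + (2*z - 75) = -4 + (-75 + 2*z) = -79 + 2*z)
(Z + l(100))/(-18880 - 11398) = (34214 + (-79 + 2*100))/(-18880 - 11398) = (34214 + (-79 + 200))/(-30278) = (34214 + 121)*(-1/30278) = 34335*(-1/30278) = -34335/30278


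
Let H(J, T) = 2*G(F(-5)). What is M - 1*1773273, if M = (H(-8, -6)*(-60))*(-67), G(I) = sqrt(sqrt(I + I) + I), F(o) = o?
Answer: -1773273 + 8040*sqrt(-5 + I*sqrt(10)) ≈ -1.7678e+6 + 18783.0*I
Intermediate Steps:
G(I) = sqrt(I + sqrt(2)*sqrt(I)) (G(I) = sqrt(sqrt(2*I) + I) = sqrt(sqrt(2)*sqrt(I) + I) = sqrt(I + sqrt(2)*sqrt(I)))
H(J, T) = 2*sqrt(-5 + I*sqrt(10)) (H(J, T) = 2*sqrt(-5 + sqrt(2)*sqrt(-5)) = 2*sqrt(-5 + sqrt(2)*(I*sqrt(5))) = 2*sqrt(-5 + I*sqrt(10)))
M = 8040*sqrt(-5 + I*sqrt(10)) (M = ((2*sqrt(-5 + I*sqrt(10)))*(-60))*(-67) = -120*sqrt(-5 + I*sqrt(10))*(-67) = 8040*sqrt(-5 + I*sqrt(10)) ≈ 5441.4 + 18783.0*I)
M - 1*1773273 = 8040*sqrt(-5 + I*sqrt(10)) - 1*1773273 = 8040*sqrt(-5 + I*sqrt(10)) - 1773273 = -1773273 + 8040*sqrt(-5 + I*sqrt(10))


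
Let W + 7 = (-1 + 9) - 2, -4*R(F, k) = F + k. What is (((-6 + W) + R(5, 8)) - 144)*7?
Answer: -4319/4 ≈ -1079.8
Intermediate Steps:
R(F, k) = -F/4 - k/4 (R(F, k) = -(F + k)/4 = -F/4 - k/4)
W = -1 (W = -7 + ((-1 + 9) - 2) = -7 + (8 - 2) = -7 + 6 = -1)
(((-6 + W) + R(5, 8)) - 144)*7 = (((-6 - 1) + (-¼*5 - ¼*8)) - 144)*7 = ((-7 + (-5/4 - 2)) - 144)*7 = ((-7 - 13/4) - 144)*7 = (-41/4 - 144)*7 = -617/4*7 = -4319/4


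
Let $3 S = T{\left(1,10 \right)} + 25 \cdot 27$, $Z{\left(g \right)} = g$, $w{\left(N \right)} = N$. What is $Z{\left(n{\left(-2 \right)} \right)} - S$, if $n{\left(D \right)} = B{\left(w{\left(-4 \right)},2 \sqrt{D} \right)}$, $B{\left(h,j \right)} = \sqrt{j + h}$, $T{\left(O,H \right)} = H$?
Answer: $- \frac{685}{3} + \sqrt{-4 + 2 i \sqrt{2}} \approx -227.66 + 2.1094 i$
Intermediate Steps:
$B{\left(h,j \right)} = \sqrt{h + j}$
$n{\left(D \right)} = \sqrt{-4 + 2 \sqrt{D}}$
$S = \frac{685}{3}$ ($S = \frac{10 + 25 \cdot 27}{3} = \frac{10 + 675}{3} = \frac{1}{3} \cdot 685 = \frac{685}{3} \approx 228.33$)
$Z{\left(n{\left(-2 \right)} \right)} - S = \sqrt{-4 + 2 \sqrt{-2}} - \frac{685}{3} = \sqrt{-4 + 2 i \sqrt{2}} - \frac{685}{3} = - \frac{685}{3} + \sqrt{-4 + 2 i \sqrt{2}}$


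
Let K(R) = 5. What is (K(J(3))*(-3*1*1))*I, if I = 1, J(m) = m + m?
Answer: -15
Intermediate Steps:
J(m) = 2*m
(K(J(3))*(-3*1*1))*I = (5*(-3*1*1))*1 = (5*(-3*1))*1 = (5*(-3))*1 = -15*1 = -15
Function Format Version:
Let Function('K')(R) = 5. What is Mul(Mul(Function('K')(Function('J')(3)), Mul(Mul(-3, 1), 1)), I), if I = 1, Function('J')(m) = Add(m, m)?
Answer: -15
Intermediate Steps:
Function('J')(m) = Mul(2, m)
Mul(Mul(Function('K')(Function('J')(3)), Mul(Mul(-3, 1), 1)), I) = Mul(Mul(5, Mul(Mul(-3, 1), 1)), 1) = Mul(Mul(5, Mul(-3, 1)), 1) = Mul(Mul(5, -3), 1) = Mul(-15, 1) = -15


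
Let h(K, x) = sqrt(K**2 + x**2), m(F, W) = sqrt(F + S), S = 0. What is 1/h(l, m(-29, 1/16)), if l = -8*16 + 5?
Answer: sqrt(151)/1510 ≈ 0.0081379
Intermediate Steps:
m(F, W) = sqrt(F) (m(F, W) = sqrt(F + 0) = sqrt(F))
l = -123 (l = -128 + 5 = -123)
1/h(l, m(-29, 1/16)) = 1/(sqrt((-123)**2 + (sqrt(-29))**2)) = 1/(sqrt(15129 + (I*sqrt(29))**2)) = 1/(sqrt(15129 - 29)) = 1/(sqrt(15100)) = 1/(10*sqrt(151)) = sqrt(151)/1510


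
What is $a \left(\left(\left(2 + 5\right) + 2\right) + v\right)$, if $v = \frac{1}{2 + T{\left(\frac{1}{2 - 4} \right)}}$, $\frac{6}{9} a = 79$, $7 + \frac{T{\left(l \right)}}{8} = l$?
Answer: $\frac{123477}{116} \approx 1064.5$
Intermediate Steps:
$T{\left(l \right)} = -56 + 8 l$
$a = \frac{237}{2}$ ($a = \frac{3}{2} \cdot 79 = \frac{237}{2} \approx 118.5$)
$v = - \frac{1}{58}$ ($v = \frac{1}{2 - \left(56 - \frac{8}{2 - 4}\right)} = \frac{1}{2 - \left(56 - \frac{8}{-2}\right)} = \frac{1}{2 + \left(-56 + 8 \left(- \frac{1}{2}\right)\right)} = \frac{1}{2 - 60} = \frac{1}{-58} = - \frac{1}{58} \approx -0.017241$)
$a \left(\left(\left(2 + 5\right) + 2\right) + v\right) = \frac{237 \left(\left(\left(2 + 5\right) + 2\right) - \frac{1}{58}\right)}{2} = \frac{237 \left(\left(7 + 2\right) - \frac{1}{58}\right)}{2} = \frac{237 \left(9 - \frac{1}{58}\right)}{2} = \frac{237}{2} \cdot \frac{521}{58} = \frac{123477}{116}$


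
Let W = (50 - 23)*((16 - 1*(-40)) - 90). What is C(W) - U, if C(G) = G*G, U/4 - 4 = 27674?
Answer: 732012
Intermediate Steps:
U = 110712 (U = 16 + 4*27674 = 16 + 110696 = 110712)
W = -918 (W = 27*((16 + 40) - 90) = 27*(56 - 90) = 27*(-34) = -918)
C(G) = G²
C(W) - U = (-918)² - 1*110712 = 842724 - 110712 = 732012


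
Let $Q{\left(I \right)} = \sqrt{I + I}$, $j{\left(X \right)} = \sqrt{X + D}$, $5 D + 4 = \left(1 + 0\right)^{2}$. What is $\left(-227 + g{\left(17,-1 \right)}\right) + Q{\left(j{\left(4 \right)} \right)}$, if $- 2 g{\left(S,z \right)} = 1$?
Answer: $- \frac{455}{2} + \frac{\sqrt{2} \cdot 5^{\frac{3}{4}} \sqrt[4]{17}}{5} \approx -225.58$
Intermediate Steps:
$g{\left(S,z \right)} = - \frac{1}{2}$ ($g{\left(S,z \right)} = \left(- \frac{1}{2}\right) 1 = - \frac{1}{2}$)
$D = - \frac{3}{5}$ ($D = - \frac{4}{5} + \frac{\left(1 + 0\right)^{2}}{5} = - \frac{4}{5} + \frac{1^{2}}{5} = - \frac{4}{5} + \frac{1}{5} \cdot 1 = - \frac{4}{5} + \frac{1}{5} = - \frac{3}{5} \approx -0.6$)
$j{\left(X \right)} = \sqrt{- \frac{3}{5} + X}$ ($j{\left(X \right)} = \sqrt{X - \frac{3}{5}} = \sqrt{- \frac{3}{5} + X}$)
$Q{\left(I \right)} = \sqrt{2} \sqrt{I}$ ($Q{\left(I \right)} = \sqrt{2 I} = \sqrt{2} \sqrt{I}$)
$\left(-227 + g{\left(17,-1 \right)}\right) + Q{\left(j{\left(4 \right)} \right)} = \left(-227 - \frac{1}{2}\right) + \sqrt{2} \sqrt{\frac{\sqrt{-15 + 25 \cdot 4}}{5}} = - \frac{455}{2} + \sqrt{2} \sqrt{\frac{\sqrt{-15 + 100}}{5}} = - \frac{455}{2} + \sqrt{2} \sqrt{\frac{\sqrt{85}}{5}} = - \frac{455}{2} + \sqrt{2} \frac{5^{\frac{3}{4}} \sqrt[4]{17}}{5} = - \frac{455}{2} + \frac{\sqrt{2} \cdot 5^{\frac{3}{4}} \sqrt[4]{17}}{5}$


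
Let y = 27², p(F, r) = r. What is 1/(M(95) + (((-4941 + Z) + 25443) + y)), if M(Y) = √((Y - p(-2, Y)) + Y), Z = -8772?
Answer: 12459/155226586 - √95/155226586 ≈ 8.0200e-5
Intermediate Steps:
y = 729
M(Y) = √Y (M(Y) = √((Y - Y) + Y) = √(0 + Y) = √Y)
1/(M(95) + (((-4941 + Z) + 25443) + y)) = 1/(√95 + (((-4941 - 8772) + 25443) + 729)) = 1/(√95 + ((-13713 + 25443) + 729)) = 1/(√95 + (11730 + 729)) = 1/(√95 + 12459) = 1/(12459 + √95)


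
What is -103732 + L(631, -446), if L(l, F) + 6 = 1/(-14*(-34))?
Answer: -49379287/476 ≈ -1.0374e+5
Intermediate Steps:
L(l, F) = -2855/476 (L(l, F) = -6 + 1/(-14*(-34)) = -6 + 1/476 = -2855/476)
-103732 + L(631, -446) = -103732 - 2855/476 = -49379287/476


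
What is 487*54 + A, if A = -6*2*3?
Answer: 26262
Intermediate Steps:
A = -36 (A = -12*3 = -36)
487*54 + A = 487*54 - 36 = 26298 - 36 = 26262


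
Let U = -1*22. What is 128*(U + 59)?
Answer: 4736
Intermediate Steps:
U = -22
128*(U + 59) = 128*(-22 + 59) = 128*37 = 4736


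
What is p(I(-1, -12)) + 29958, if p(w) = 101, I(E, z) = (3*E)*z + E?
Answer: 30059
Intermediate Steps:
I(E, z) = E + 3*E*z (I(E, z) = 3*E*z + E = E + 3*E*z)
p(I(-1, -12)) + 29958 = 101 + 29958 = 30059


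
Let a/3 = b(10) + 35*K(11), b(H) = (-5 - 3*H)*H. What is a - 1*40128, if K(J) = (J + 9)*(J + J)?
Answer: 5022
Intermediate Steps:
b(H) = H*(-5 - 3*H)
K(J) = 2*J*(9 + J) (K(J) = (9 + J)*(2*J) = 2*J*(9 + J))
a = 45150 (a = 3*(-1*10*(5 + 3*10) + 35*(2*11*(9 + 11))) = 3*(-1*10*(5 + 30) + 35*(2*11*20)) = 3*(-1*10*35 + 35*440) = 3*(-350 + 15400) = 3*15050 = 45150)
a - 1*40128 = 45150 - 1*40128 = 45150 - 40128 = 5022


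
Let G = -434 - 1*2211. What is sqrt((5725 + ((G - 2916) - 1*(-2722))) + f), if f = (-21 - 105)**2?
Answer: sqrt(18762) ≈ 136.97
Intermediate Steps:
G = -2645 (G = -434 - 2211 = -2645)
f = 15876 (f = (-126)**2 = 15876)
sqrt((5725 + ((G - 2916) - 1*(-2722))) + f) = sqrt((5725 + ((-2645 - 2916) - 1*(-2722))) + 15876) = sqrt((5725 + (-5561 + 2722)) + 15876) = sqrt((5725 - 2839) + 15876) = sqrt(2886 + 15876) = sqrt(18762)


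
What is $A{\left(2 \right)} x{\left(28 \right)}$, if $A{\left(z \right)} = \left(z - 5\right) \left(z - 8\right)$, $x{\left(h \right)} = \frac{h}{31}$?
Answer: $\frac{504}{31} \approx 16.258$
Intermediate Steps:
$x{\left(h \right)} = \frac{h}{31}$ ($x{\left(h \right)} = h \frac{1}{31} = \frac{h}{31}$)
$A{\left(z \right)} = \left(-8 + z\right) \left(-5 + z\right)$ ($A{\left(z \right)} = \left(-5 + z\right) \left(-8 + z\right) = \left(-8 + z\right) \left(-5 + z\right)$)
$A{\left(2 \right)} x{\left(28 \right)} = \left(40 + 2^{2} - 26\right) \frac{1}{31} \cdot 28 = \left(40 + 4 - 26\right) \frac{28}{31} = 18 \cdot \frac{28}{31} = \frac{504}{31}$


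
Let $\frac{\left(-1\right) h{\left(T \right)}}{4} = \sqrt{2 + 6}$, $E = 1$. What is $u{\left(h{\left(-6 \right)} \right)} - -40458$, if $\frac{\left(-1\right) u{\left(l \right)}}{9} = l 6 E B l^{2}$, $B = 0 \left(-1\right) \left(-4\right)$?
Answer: $40458$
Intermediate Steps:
$h{\left(T \right)} = - 8 \sqrt{2}$ ($h{\left(T \right)} = - 4 \sqrt{2 + 6} = - 4 \sqrt{8} = - 4 \cdot 2 \sqrt{2} = - 8 \sqrt{2}$)
$B = 0$ ($B = 0 \left(-4\right) = 0$)
$u{\left(l \right)} = 0$ ($u{\left(l \right)} = - 9 l 6 \cdot 1 \cdot 0 l^{2} = - 9 \cdot 6 l 1 \cdot 0 = - 9 \cdot 6 l 0 = \left(-9\right) 0 = 0$)
$u{\left(h{\left(-6 \right)} \right)} - -40458 = 0 - -40458 = 0 + 40458 = 40458$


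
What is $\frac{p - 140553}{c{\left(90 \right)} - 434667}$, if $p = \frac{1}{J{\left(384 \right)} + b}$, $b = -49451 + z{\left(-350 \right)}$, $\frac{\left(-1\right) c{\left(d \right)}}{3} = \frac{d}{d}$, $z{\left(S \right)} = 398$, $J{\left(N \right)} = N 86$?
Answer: $\frac{1126462019}{3483662715} \approx 0.32336$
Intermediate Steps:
$J{\left(N \right)} = 86 N$
$c{\left(d \right)} = -3$ ($c{\left(d \right)} = - 3 \frac{d}{d} = \left(-3\right) 1 = -3$)
$b = -49053$ ($b = -49451 + 398 = -49053$)
$p = - \frac{1}{16029}$ ($p = \frac{1}{86 \cdot 384 - 49053} = \frac{1}{33024 - 49053} = \frac{1}{-16029} = - \frac{1}{16029} \approx -6.2387 \cdot 10^{-5}$)
$\frac{p - 140553}{c{\left(90 \right)} - 434667} = \frac{- \frac{1}{16029} - 140553}{-3 - 434667} = - \frac{2252924038}{16029 \left(-434670\right)} = \left(- \frac{2252924038}{16029}\right) \left(- \frac{1}{434670}\right) = \frac{1126462019}{3483662715}$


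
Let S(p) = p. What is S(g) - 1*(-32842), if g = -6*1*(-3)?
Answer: 32860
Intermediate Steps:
g = 18 (g = -6*(-3) = 18)
S(g) - 1*(-32842) = 18 - 1*(-32842) = 18 + 32842 = 32860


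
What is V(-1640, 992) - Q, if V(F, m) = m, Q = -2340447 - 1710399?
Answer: 4051838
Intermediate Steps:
Q = -4050846
V(-1640, 992) - Q = 992 - 1*(-4050846) = 992 + 4050846 = 4051838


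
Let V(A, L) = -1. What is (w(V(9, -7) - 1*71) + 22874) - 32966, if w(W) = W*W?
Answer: -4908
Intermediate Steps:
w(W) = W²
(w(V(9, -7) - 1*71) + 22874) - 32966 = ((-1 - 1*71)² + 22874) - 32966 = ((-1 - 71)² + 22874) - 32966 = ((-72)² + 22874) - 32966 = (5184 + 22874) - 32966 = 28058 - 32966 = -4908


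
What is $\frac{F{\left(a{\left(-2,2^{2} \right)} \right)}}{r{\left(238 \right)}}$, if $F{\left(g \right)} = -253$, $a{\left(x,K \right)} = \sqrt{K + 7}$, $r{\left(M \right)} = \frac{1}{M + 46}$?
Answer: $-71852$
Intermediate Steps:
$r{\left(M \right)} = \frac{1}{46 + M}$
$a{\left(x,K \right)} = \sqrt{7 + K}$
$\frac{F{\left(a{\left(-2,2^{2} \right)} \right)}}{r{\left(238 \right)}} = - \frac{253}{\frac{1}{46 + 238}} = - \frac{253}{\frac{1}{284}} = - 253 \frac{1}{\frac{1}{284}} = \left(-253\right) 284 = -71852$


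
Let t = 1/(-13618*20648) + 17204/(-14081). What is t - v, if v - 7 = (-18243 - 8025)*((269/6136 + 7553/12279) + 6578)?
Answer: 2147960487395321507492172933/12429736683219016304 ≈ 1.7281e+8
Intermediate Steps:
v = -1085004318978765/6278662 (v = 7 + (-18243 - 8025)*((269/6136 + 7553/12279) + 6578) = 7 - 26268*((269*(1/6136) + 7553*(1/12279)) + 6578) = 7 - 26268*((269/6136 + 7553/12279) + 6578) = 7 - 26268*(49648259/75343944 + 6578) = 7 - 26268*495662111891/75343944 = 7 - 1085004362929399/6278662 = -1085004318978765/6278662 ≈ -1.7281e+8)
t = -4837497532737/3959358437584 (t = -1/13618*1/20648 + 17204*(-1/14081) = -1/281184464 - 17204/14081 = -4837497532737/3959358437584 ≈ -1.2218)
t - v = -4837497532737/3959358437584 - 1*(-1085004318978765/6278662) = -4837497532737/3959358437584 + 1085004318978765/6278662 = 2147960487395321507492172933/12429736683219016304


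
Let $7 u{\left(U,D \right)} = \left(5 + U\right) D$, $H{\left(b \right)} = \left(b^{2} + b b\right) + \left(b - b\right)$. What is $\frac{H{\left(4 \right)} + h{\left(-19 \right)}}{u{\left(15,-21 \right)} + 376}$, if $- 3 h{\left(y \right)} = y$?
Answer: $\frac{115}{948} \approx 0.12131$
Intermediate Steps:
$h{\left(y \right)} = - \frac{y}{3}$
$H{\left(b \right)} = 2 b^{2}$ ($H{\left(b \right)} = \left(b^{2} + b^{2}\right) + 0 = 2 b^{2} + 0 = 2 b^{2}$)
$u{\left(U,D \right)} = \frac{D \left(5 + U\right)}{7}$ ($u{\left(U,D \right)} = \frac{\left(5 + U\right) D}{7} = \frac{D \left(5 + U\right)}{7}$)
$\frac{H{\left(4 \right)} + h{\left(-19 \right)}}{u{\left(15,-21 \right)} + 376} = \frac{2 \cdot 4^{2} - - \frac{19}{3}}{\frac{1}{7} \left(-21\right) \left(5 + 15\right) + 376} = \frac{2 \cdot 16 + \frac{19}{3}}{\frac{1}{7} \left(-21\right) 20 + 376} = \frac{32 + \frac{19}{3}}{-60 + 376} = \frac{115}{3 \cdot 316} = \frac{115}{3} \cdot \frac{1}{316} = \frac{115}{948}$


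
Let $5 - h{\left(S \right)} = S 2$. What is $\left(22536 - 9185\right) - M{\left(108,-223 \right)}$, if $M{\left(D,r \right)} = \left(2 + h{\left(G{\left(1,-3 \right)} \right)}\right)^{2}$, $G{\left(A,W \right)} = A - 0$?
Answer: $13326$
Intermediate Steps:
$G{\left(A,W \right)} = A$ ($G{\left(A,W \right)} = A + 0 = A$)
$h{\left(S \right)} = 5 - 2 S$ ($h{\left(S \right)} = 5 - S 2 = 5 - 2 S$)
$M{\left(D,r \right)} = 25$ ($M{\left(D,r \right)} = \left(2 + \left(5 - 2\right)\right)^{2} = \left(2 + 3\right)^{2} = 5^{2} = 25$)
$\left(22536 - 9185\right) - M{\left(108,-223 \right)} = \left(22536 - 9185\right) - 25 = 13351 - 25 = 13326$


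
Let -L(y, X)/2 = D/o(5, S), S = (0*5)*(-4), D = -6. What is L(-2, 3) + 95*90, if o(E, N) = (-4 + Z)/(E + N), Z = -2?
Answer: 8540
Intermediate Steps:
S = 0 (S = 0*(-4) = 0)
o(E, N) = -6/(E + N) (o(E, N) = (-4 - 2)/(E + N) = -6/(E + N))
L(y, X) = -10 (L(y, X) = -(-12)/((-6/(5 + 0))) = -(-12)/((-6/5)) = -(-12)/((-6*⅕)) = -(-12)/(-6/5) = -(-12)*(-5)/6 = -2*5 = -10)
L(-2, 3) + 95*90 = -10 + 95*90 = -10 + 8550 = 8540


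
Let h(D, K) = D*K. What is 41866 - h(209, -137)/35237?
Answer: 1475260875/35237 ≈ 41867.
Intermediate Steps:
41866 - h(209, -137)/35237 = 41866 - 209*(-137)/35237 = 41866 - (-28633)/35237 = 41866 - 1*(-28633/35237) = 41866 + 28633/35237 = 1475260875/35237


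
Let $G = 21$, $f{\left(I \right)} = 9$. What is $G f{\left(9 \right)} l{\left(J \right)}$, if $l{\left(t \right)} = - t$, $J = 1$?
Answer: $-189$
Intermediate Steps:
$G f{\left(9 \right)} l{\left(J \right)} = 21 \cdot 9 \left(\left(-1\right) 1\right) = 189 \left(-1\right) = -189$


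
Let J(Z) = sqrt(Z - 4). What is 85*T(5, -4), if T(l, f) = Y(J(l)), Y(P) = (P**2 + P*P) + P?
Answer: 255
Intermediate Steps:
J(Z) = sqrt(-4 + Z)
Y(P) = P + 2*P**2 (Y(P) = (P**2 + P**2) + P = 2*P**2 + P = P + 2*P**2)
T(l, f) = sqrt(-4 + l)*(1 + 2*sqrt(-4 + l))
85*T(5, -4) = 85*(-8 + sqrt(-4 + 5) + 2*5) = 85*(-8 + sqrt(1) + 10) = 85*(-8 + 1 + 10) = 85*3 = 255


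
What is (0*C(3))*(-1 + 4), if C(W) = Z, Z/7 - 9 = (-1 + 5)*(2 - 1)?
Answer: 0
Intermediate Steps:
Z = 91 (Z = 63 + 7*((-1 + 5)*(2 - 1)) = 63 + 7*(4*1) = 63 + 7*4 = 63 + 28 = 91)
C(W) = 91
(0*C(3))*(-1 + 4) = (0*91)*(-1 + 4) = 0*3 = 0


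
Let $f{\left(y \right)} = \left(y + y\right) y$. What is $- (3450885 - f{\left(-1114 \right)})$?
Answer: $-968893$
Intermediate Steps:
$f{\left(y \right)} = 2 y^{2}$ ($f{\left(y \right)} = 2 y y = 2 y^{2}$)
$- (3450885 - f{\left(-1114 \right)}) = - (3450885 - 2 \left(-1114\right)^{2}) = - (3450885 - 2 \cdot 1240996) = - (3450885 - 2481992) = \left(-1\right) 968893 = -968893$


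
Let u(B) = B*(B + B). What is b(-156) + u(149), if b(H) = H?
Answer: 44246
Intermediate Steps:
u(B) = 2*B² (u(B) = B*(2*B) = 2*B²)
b(-156) + u(149) = -156 + 2*149² = -156 + 2*22201 = -156 + 44402 = 44246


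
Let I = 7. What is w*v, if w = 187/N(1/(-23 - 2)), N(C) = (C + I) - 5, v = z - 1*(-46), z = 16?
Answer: 289850/49 ≈ 5915.3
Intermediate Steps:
v = 62 (v = 16 - 1*(-46) = 16 + 46 = 62)
N(C) = 2 + C (N(C) = (C + 7) - 5 = (7 + C) - 5 = 2 + C)
w = 4675/49 (w = 187/(2 + 1/(-23 - 2)) = 187/(2 + 1/(-25)) = 187/(2 - 1/25) = 187/(49/25) = 187*(25/49) = 4675/49 ≈ 95.408)
w*v = (4675/49)*62 = 289850/49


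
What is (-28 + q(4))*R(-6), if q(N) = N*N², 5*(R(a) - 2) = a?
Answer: 144/5 ≈ 28.800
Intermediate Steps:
R(a) = 2 + a/5
q(N) = N³
(-28 + q(4))*R(-6) = (-28 + 4³)*(2 + (⅕)*(-6)) = (-28 + 64)*(2 - 6/5) = 36*(⅘) = 144/5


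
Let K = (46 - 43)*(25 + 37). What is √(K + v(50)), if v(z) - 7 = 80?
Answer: √273 ≈ 16.523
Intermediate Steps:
v(z) = 87 (v(z) = 7 + 80 = 87)
K = 186 (K = 3*62 = 186)
√(K + v(50)) = √(186 + 87) = √273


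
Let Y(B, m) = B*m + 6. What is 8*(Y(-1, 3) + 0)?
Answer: 24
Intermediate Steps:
Y(B, m) = 6 + B*m
8*(Y(-1, 3) + 0) = 8*((6 - 1*3) + 0) = 8*((6 - 3) + 0) = 8*(3 + 0) = 8*3 = 24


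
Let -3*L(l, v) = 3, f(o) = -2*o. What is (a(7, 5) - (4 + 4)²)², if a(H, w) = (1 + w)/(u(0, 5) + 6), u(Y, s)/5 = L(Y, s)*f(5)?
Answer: 3200521/784 ≈ 4082.3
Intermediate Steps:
L(l, v) = -1 (L(l, v) = -⅓*3 = -1)
u(Y, s) = 50 (u(Y, s) = 5*(-(-2)*5) = 5*(-1*(-10)) = 5*10 = 50)
a(H, w) = 1/56 + w/56 (a(H, w) = (1 + w)/(50 + 6) = (1 + w)/56 = (1 + w)*(1/56) = 1/56 + w/56)
(a(7, 5) - (4 + 4)²)² = ((1/56 + (1/56)*5) - (4 + 4)²)² = ((1/56 + 5/56) - 1*8²)² = (3/28 - 1*64)² = (3/28 - 64)² = (-1789/28)² = 3200521/784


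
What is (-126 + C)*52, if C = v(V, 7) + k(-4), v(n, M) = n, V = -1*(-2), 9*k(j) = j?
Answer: -58240/9 ≈ -6471.1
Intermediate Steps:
k(j) = j/9
V = 2
C = 14/9 (C = 2 + (⅑)*(-4) = 2 - 4/9 = 14/9 ≈ 1.5556)
(-126 + C)*52 = (-126 + 14/9)*52 = -1120/9*52 = -58240/9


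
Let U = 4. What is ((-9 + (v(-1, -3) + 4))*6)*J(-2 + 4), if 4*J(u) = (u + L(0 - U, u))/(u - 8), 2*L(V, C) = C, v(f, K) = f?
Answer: 9/2 ≈ 4.5000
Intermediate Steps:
L(V, C) = C/2
J(u) = 3*u/(8*(-8 + u)) (J(u) = ((u + u/2)/(u - 8))/4 = ((3*u/2)/(-8 + u))/4 = (3*u/(2*(-8 + u)))/4 = 3*u/(8*(-8 + u)))
((-9 + (v(-1, -3) + 4))*6)*J(-2 + 4) = ((-9 + (-1 + 4))*6)*(3*(-2 + 4)/(8*(-8 + (-2 + 4)))) = ((-9 + 3)*6)*((3/8)*2/(-8 + 2)) = (-6*6)*((3/8)*2/(-6)) = -27*2*(-1)/(2*6) = -36*(-⅛) = 9/2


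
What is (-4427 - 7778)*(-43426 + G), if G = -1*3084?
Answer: 567654550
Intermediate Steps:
G = -3084
(-4427 - 7778)*(-43426 + G) = (-4427 - 7778)*(-43426 - 3084) = -12205*(-46510) = 567654550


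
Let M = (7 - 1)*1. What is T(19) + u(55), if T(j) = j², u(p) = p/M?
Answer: 2221/6 ≈ 370.17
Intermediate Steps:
M = 6 (M = 6*1 = 6)
u(p) = p/6
T(19) + u(55) = 19² + (⅙)*55 = 361 + 55/6 = 2221/6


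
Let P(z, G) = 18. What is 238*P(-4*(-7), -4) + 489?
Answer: 4773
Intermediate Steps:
238*P(-4*(-7), -4) + 489 = 238*18 + 489 = 4284 + 489 = 4773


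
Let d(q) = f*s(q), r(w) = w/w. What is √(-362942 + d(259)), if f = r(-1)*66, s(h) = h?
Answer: 2*I*√86462 ≈ 588.09*I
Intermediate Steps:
r(w) = 1
f = 66 (f = 1*66 = 66)
d(q) = 66*q
√(-362942 + d(259)) = √(-362942 + 66*259) = √(-362942 + 17094) = √(-345848) = 2*I*√86462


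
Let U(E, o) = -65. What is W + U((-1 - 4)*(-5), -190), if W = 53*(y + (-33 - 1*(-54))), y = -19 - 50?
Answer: -2609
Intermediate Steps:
y = -69
W = -2544 (W = 53*(-69 + (-33 - 1*(-54))) = 53*(-69 + (-33 + 54)) = 53*(-69 + 21) = 53*(-48) = -2544)
W + U((-1 - 4)*(-5), -190) = -2544 - 65 = -2609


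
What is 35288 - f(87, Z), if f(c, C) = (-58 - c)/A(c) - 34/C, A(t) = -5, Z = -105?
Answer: 3702161/105 ≈ 35259.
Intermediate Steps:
f(c, C) = 58/5 - 34/C + c/5 (f(c, C) = (-58 - c)/(-5) - 34/C = (-58 - c)*(-⅕) - 34/C = (58/5 + c/5) - 34/C = 58/5 - 34/C + c/5)
35288 - f(87, Z) = 35288 - (-170 - 105*(58 + 87))/(5*(-105)) = 35288 - (-1)*(-170 - 105*145)/(5*105) = 35288 - (-1)*(-170 - 15225)/(5*105) = 35288 - (-1)*(-15395)/(5*105) = 35288 - 1*3079/105 = 35288 - 3079/105 = 3702161/105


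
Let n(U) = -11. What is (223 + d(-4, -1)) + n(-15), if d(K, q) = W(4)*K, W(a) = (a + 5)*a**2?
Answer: -364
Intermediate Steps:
W(a) = a**2*(5 + a) (W(a) = (5 + a)*a**2 = a**2*(5 + a))
d(K, q) = 144*K (d(K, q) = (4**2*(5 + 4))*K = (16*9)*K = 144*K)
(223 + d(-4, -1)) + n(-15) = (223 + 144*(-4)) - 11 = (223 - 576) - 11 = -353 - 11 = -364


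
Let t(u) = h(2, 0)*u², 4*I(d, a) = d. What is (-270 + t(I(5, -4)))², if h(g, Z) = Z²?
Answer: 72900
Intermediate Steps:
I(d, a) = d/4
t(u) = 0 (t(u) = 0²*u² = 0*u² = 0)
(-270 + t(I(5, -4)))² = (-270 + 0)² = (-270)² = 72900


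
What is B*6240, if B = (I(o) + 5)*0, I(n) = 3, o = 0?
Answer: 0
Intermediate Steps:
B = 0 (B = (3 + 5)*0 = 8*0 = 0)
B*6240 = 0*6240 = 0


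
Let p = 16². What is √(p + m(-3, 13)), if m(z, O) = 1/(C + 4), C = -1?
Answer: √2307/3 ≈ 16.010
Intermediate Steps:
p = 256
m(z, O) = ⅓ (m(z, O) = 1/(-1 + 4) = 1/3 = ⅓)
√(p + m(-3, 13)) = √(256 + ⅓) = √(769/3) = √2307/3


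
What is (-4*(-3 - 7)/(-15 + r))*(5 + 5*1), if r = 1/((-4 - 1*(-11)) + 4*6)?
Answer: -775/29 ≈ -26.724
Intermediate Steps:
r = 1/31 (r = 1/((-4 + 11) + 24) = 1/(7 + 24) = 1/31 ≈ 0.032258)
(-4*(-3 - 7)/(-15 + r))*(5 + 5*1) = (-4*(-3 - 7)/(-15 + 1/31))*(5 + 5*1) = (-(-40)/(-464/31))*(5 + 5) = -(-40)*(-31)/464*10 = -4*155/232*10 = -155/58*10 = -775/29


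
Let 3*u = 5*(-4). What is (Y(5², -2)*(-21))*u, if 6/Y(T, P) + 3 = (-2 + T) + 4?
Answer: 35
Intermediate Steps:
u = -20/3 (u = (5*(-4))/3 = (⅓)*(-20) = -20/3 ≈ -6.6667)
Y(T, P) = 6/(-1 + T) (Y(T, P) = 6/(-3 + ((-2 + T) + 4)) = 6/(-3 + (2 + T)) = 6/(-1 + T))
(Y(5², -2)*(-21))*u = ((6/(-1 + 5²))*(-21))*(-20/3) = ((6/(-1 + 25))*(-21))*(-20/3) = ((6/24)*(-21))*(-20/3) = ((6*(1/24))*(-21))*(-20/3) = ((¼)*(-21))*(-20/3) = -21/4*(-20/3) = 35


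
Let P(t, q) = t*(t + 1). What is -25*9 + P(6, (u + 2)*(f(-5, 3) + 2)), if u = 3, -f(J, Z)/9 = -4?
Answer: -183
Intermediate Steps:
f(J, Z) = 36 (f(J, Z) = -9*(-4) = 36)
P(t, q) = t*(1 + t)
-25*9 + P(6, (u + 2)*(f(-5, 3) + 2)) = -25*9 + 6*(1 + 6) = -225 + 6*7 = -225 + 42 = -183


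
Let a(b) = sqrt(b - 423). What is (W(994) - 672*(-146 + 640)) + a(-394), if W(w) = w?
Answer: -330974 + I*sqrt(817) ≈ -3.3097e+5 + 28.583*I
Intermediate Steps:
a(b) = sqrt(-423 + b)
(W(994) - 672*(-146 + 640)) + a(-394) = (994 - 672*(-146 + 640)) + sqrt(-423 - 394) = (994 - 672*494) + sqrt(-817) = (994 - 331968) + I*sqrt(817) = -330974 + I*sqrt(817)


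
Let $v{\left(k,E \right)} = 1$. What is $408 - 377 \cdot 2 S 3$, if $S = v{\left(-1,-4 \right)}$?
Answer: $-1854$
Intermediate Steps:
$S = 1$
$408 - 377 \cdot 2 S 3 = 408 - 377 \cdot 2 \cdot 1 \cdot 3 = 408 - 377 \cdot 2 \cdot 3 = 408 - 2262 = -1854$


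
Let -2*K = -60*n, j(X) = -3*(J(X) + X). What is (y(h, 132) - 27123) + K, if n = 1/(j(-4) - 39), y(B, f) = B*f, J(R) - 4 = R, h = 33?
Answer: -204913/9 ≈ -22768.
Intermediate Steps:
J(R) = 4 + R
j(X) = -12 - 6*X (j(X) = -3*((4 + X) + X) = -3*(4 + 2*X) = -12 - 6*X)
n = -1/27 (n = 1/((-12 - 6*(-4)) - 39) = 1/((-12 + 24) - 39) = 1/(12 - 39) = 1/(-27) = -1/27 ≈ -0.037037)
K = -10/9 (K = -(-30)*(-1)/27 = -1/2*20/9 = -10/9 ≈ -1.1111)
(y(h, 132) - 27123) + K = (33*132 - 27123) - 10/9 = (4356 - 27123) - 10/9 = -22767 - 10/9 = -204913/9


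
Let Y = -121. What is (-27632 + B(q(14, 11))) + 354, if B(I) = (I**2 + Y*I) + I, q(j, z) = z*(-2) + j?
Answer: -26254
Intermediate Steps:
q(j, z) = j - 2*z (q(j, z) = -2*z + j = j - 2*z)
B(I) = I**2 - 120*I (B(I) = (I**2 - 121*I) + I = I**2 - 120*I)
(-27632 + B(q(14, 11))) + 354 = (-27632 + (14 - 2*11)*(-120 + (14 - 2*11))) + 354 = (-27632 + (14 - 22)*(-120 + (14 - 22))) + 354 = (-27632 - 8*(-120 - 8)) + 354 = (-27632 - 8*(-128)) + 354 = (-27632 + 1024) + 354 = -26608 + 354 = -26254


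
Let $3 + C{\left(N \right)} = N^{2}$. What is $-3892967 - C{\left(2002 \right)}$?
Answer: $-7900968$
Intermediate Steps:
$C{\left(N \right)} = -3 + N^{2}$
$-3892967 - C{\left(2002 \right)} = -3892967 - \left(-3 + 2002^{2}\right) = -3892967 - \left(-3 + 4008004\right) = -3892967 - 4008001 = -7900968$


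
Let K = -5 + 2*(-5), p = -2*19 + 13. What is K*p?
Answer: 375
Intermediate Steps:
p = -25 (p = -38 + 13 = -25)
K = -15 (K = -5 - 10 = -15)
K*p = -15*(-25) = 375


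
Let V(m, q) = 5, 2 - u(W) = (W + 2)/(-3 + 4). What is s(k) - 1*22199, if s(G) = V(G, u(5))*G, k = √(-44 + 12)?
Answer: -22199 + 20*I*√2 ≈ -22199.0 + 28.284*I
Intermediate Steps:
u(W) = -W (u(W) = 2 - (W + 2)/(-3 + 4) = 2 - (2 + W)/1 = 2 - (2 + W) = 2 + (-2 - W) = -W)
k = 4*I*√2 (k = √(-32) = 4*I*√2 ≈ 5.6569*I)
s(G) = 5*G
s(k) - 1*22199 = 5*(4*I*√2) - 1*22199 = 20*I*√2 - 22199 = -22199 + 20*I*√2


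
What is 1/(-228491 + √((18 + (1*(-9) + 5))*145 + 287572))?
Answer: -228491/52207847479 - 3*√32178/52207847479 ≈ -4.3869e-6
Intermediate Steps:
1/(-228491 + √((18 + (1*(-9) + 5))*145 + 287572)) = 1/(-228491 + √((18 + (-9 + 5))*145 + 287572)) = 1/(-228491 + √((18 - 4)*145 + 287572)) = 1/(-228491 + √(14*145 + 287572)) = 1/(-228491 + √(2030 + 287572)) = 1/(-228491 + √289602) = 1/(-228491 + 3*√32178)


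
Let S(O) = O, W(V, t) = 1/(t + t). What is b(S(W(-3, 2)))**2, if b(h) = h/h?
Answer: 1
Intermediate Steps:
W(V, t) = 1/(2*t)
b(h) = 1
b(S(W(-3, 2)))**2 = 1**2 = 1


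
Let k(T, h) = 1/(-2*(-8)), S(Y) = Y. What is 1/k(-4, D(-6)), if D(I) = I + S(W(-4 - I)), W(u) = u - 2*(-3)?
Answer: 16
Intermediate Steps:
W(u) = 6 + u (W(u) = u + 6 = 6 + u)
D(I) = 2 (D(I) = I + (6 + (-4 - I)) = I + (2 - I) = 2)
k(T, h) = 1/16
1/k(-4, D(-6)) = 1/(1/16) = 16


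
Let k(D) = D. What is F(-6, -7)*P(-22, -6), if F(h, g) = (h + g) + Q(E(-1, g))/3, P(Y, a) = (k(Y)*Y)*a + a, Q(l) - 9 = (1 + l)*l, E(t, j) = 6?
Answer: -11640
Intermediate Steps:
Q(l) = 9 + l*(1 + l) (Q(l) = 9 + (1 + l)*l = 9 + l*(1 + l))
P(Y, a) = a + a*Y² (P(Y, a) = (Y*Y)*a + a = Y²*a + a = a*Y² + a = a + a*Y²)
F(h, g) = 17 + g + h (F(h, g) = (h + g) + (9 + 6 + 6²)/3 = (g + h) + (9 + 6 + 36)*(⅓) = (g + h) + 51*(⅓) = (g + h) + 17 = 17 + g + h)
F(-6, -7)*P(-22, -6) = (17 - 7 - 6)*(-6*(1 + (-22)²)) = 4*(-6*(1 + 484)) = 4*(-6*485) = 4*(-2910) = -11640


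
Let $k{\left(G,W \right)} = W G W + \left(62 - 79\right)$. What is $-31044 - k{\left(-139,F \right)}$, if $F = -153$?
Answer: $3222824$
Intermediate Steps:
$k{\left(G,W \right)} = -17 + G W^{2}$ ($k{\left(G,W \right)} = G W W + \left(62 - 79\right) = G W^{2} - 17 = -17 + G W^{2}$)
$-31044 - k{\left(-139,F \right)} = -31044 - \left(-17 - 139 \left(-153\right)^{2}\right) = -31044 - \left(-17 - 3253851\right) = -31044 - -3253868 = -31044 + 3253868 = 3222824$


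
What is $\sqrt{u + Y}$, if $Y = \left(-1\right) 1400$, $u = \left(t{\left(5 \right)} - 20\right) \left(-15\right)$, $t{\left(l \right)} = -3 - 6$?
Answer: $i \sqrt{965} \approx 31.064 i$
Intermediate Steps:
$t{\left(l \right)} = -9$ ($t{\left(l \right)} = -3 - 6 = -9$)
$u = 435$ ($u = \left(-9 - 20\right) \left(-15\right) = \left(-29\right) \left(-15\right) = 435$)
$Y = -1400$
$\sqrt{u + Y} = \sqrt{435 - 1400} = \sqrt{-965} = i \sqrt{965}$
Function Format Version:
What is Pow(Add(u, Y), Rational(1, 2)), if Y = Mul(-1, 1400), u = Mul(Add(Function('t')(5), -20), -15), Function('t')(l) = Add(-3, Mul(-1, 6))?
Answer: Mul(I, Pow(965, Rational(1, 2))) ≈ Mul(31.064, I)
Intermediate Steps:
Function('t')(l) = -9 (Function('t')(l) = Add(-3, -6) = -9)
u = 435 (u = Mul(Add(-9, -20), -15) = Mul(-29, -15) = 435)
Y = -1400
Pow(Add(u, Y), Rational(1, 2)) = Pow(Add(435, -1400), Rational(1, 2)) = Pow(-965, Rational(1, 2)) = Mul(I, Pow(965, Rational(1, 2)))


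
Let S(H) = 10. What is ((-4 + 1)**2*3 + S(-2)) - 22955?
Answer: -22918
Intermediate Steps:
((-4 + 1)**2*3 + S(-2)) - 22955 = ((-4 + 1)**2*3 + 10) - 22955 = ((-3)**2*3 + 10) - 22955 = (9*3 + 10) - 22955 = (27 + 10) - 22955 = 37 - 22955 = -22918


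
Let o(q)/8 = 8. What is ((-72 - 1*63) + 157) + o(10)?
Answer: 86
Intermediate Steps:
o(q) = 64 (o(q) = 8*8 = 64)
((-72 - 1*63) + 157) + o(10) = ((-72 - 1*63) + 157) + 64 = ((-72 - 63) + 157) + 64 = (-135 + 157) + 64 = 22 + 64 = 86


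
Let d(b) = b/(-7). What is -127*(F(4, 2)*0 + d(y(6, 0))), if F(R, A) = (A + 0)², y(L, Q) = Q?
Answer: 0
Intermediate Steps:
F(R, A) = A²
d(b) = -b/7 (d(b) = b*(-⅐) = -b/7)
-127*(F(4, 2)*0 + d(y(6, 0))) = -127*(2²*0 - ⅐*0) = -127*(4*0 + 0) = -127*(0 + 0) = -127*0 = 0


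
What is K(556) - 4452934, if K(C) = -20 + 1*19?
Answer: -4452935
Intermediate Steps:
K(C) = -1 (K(C) = -20 + 19 = -1)
K(556) - 4452934 = -1 - 4452934 = -4452935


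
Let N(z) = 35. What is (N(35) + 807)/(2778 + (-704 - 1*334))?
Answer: 421/870 ≈ 0.48391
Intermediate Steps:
(N(35) + 807)/(2778 + (-704 - 1*334)) = (35 + 807)/(2778 + (-704 - 1*334)) = 842/(2778 + (-704 - 334)) = 842/(2778 - 1038) = 842/1740 = 842*(1/1740) = 421/870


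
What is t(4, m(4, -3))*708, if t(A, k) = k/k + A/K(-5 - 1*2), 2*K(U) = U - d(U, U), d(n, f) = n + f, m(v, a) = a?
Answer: 10620/7 ≈ 1517.1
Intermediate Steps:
d(n, f) = f + n
K(U) = -U/2 (K(U) = (U - (U + U))/2 = (U - 2*U)/2 = (-U)/2 = -U/2)
t(A, k) = 1 + 2*A/7 (t(A, k) = k/k + A/((-(-5 - 1*2)/2)) = 1 + A/((-(-5 - 2)/2)) = 1 + A/((-1/2*(-7))) = 1 + A/(7/2) = 1 + A*(2/7) = 1 + 2*A/7)
t(4, m(4, -3))*708 = (1 + (2/7)*4)*708 = (1 + 8/7)*708 = (15/7)*708 = 10620/7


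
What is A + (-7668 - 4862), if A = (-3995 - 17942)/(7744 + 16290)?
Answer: -301167957/24034 ≈ -12531.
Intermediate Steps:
A = -21937/24034 ≈ -0.91275
A + (-7668 - 4862) = -21937/24034 + (-7668 - 4862) = -21937/24034 - 12530 = -301167957/24034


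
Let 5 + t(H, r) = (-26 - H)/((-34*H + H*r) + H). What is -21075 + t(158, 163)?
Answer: -108245846/5135 ≈ -21080.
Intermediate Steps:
t(H, r) = -5 + (-26 - H)/(-33*H + H*r) (t(H, r) = -5 + (-26 - H)/((-34*H + H*r) + H) = -5 + (-26 - H)/(-33*H + H*r))
-21075 + t(158, 163) = -21075 + (-26 + 164*158 - 5*158*163)/(158*(-33 + 163)) = -21075 + (1/158)*(-26 + 25912 - 128770)/130 = -21075 + (1/158)*(1/130)*(-102884) = -21075 - 25721/5135 = -108245846/5135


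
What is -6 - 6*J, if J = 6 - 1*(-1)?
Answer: -48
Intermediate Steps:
J = 7 (J = 6 + 1 = 7)
-6 - 6*J = -6 - 6*7 = -6 - 42 = -48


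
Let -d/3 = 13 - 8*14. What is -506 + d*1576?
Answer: 467566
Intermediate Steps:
d = 297 (d = -3*(13 - 8*14) = -3*(13 - 112) = -3*(-99) = 297)
-506 + d*1576 = -506 + 297*1576 = -506 + 468072 = 467566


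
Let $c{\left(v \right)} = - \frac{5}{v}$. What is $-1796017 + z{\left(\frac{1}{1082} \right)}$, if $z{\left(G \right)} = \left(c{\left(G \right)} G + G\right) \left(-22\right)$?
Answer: $- \frac{971585698}{541} \approx -1.7959 \cdot 10^{6}$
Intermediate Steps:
$z{\left(G \right)} = 110 - 22 G$ ($z{\left(G \right)} = \left(- \frac{5}{G} G + G\right) \left(-22\right) = \left(-5 + G\right) \left(-22\right) = 110 - 22 G$)
$-1796017 + z{\left(\frac{1}{1082} \right)} = -1796017 + \left(110 - \frac{22}{1082}\right) = -1796017 + \left(110 - \frac{11}{541}\right) = -1796017 + \frac{59499}{541} = - \frac{971585698}{541}$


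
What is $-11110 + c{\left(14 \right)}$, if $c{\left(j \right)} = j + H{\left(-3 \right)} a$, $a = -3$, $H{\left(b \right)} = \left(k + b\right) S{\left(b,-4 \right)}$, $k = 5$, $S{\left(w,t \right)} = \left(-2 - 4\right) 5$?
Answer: $-10916$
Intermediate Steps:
$S{\left(w,t \right)} = -30$ ($S{\left(w,t \right)} = \left(-6\right) 5 = -30$)
$H{\left(b \right)} = -150 - 30 b$ ($H{\left(b \right)} = \left(5 + b\right) \left(-30\right) = -150 - 30 b$)
$c{\left(j \right)} = 180 + j$ ($c{\left(j \right)} = j + \left(-150 - -90\right) \left(-3\right) = j + \left(-150 + 90\right) \left(-3\right) = j - -180 = j + 180 = 180 + j$)
$-11110 + c{\left(14 \right)} = -11110 + \left(180 + 14\right) = -11110 + 194 = -10916$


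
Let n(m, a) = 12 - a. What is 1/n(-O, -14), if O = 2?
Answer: 1/26 ≈ 0.038462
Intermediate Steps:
1/n(-O, -14) = 1/(12 - 1*(-14)) = 1/(12 + 14) = 1/26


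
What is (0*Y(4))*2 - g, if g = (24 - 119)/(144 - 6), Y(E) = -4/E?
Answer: 95/138 ≈ 0.68841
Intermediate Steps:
g = -95/138 ≈ -0.68841
(0*Y(4))*2 - g = (0*(-4/4))*2 - 1*(-95/138) = (0*(-4*¼))*2 + 95/138 = (0*(-1))*2 + 95/138 = 0*2 + 95/138 = 0 + 95/138 = 95/138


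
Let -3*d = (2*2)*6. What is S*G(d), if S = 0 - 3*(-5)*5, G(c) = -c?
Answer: 600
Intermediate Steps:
d = -8 (d = -2*2*6/3 = -4*6/3 = -⅓*24 = -8)
S = 75 (S = 0 + 15*5 = 0 + 75 = 75)
S*G(d) = 75*(-1*(-8)) = 75*8 = 600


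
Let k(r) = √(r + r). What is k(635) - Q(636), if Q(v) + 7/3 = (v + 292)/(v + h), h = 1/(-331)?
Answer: 552101/631545 + √1270 ≈ 36.511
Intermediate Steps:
h = -1/331 ≈ -0.0030211
Q(v) = -7/3 + (292 + v)/(-1/331 + v) (Q(v) = -7/3 + (v + 292)/(v - 1/331) = -7/3 + (292 + v)/(-1/331 + v))
k(r) = √2*√r (k(r) = √(2*r) = √2*√r)
k(635) - Q(636) = √2*√635 - (289963 - 1324*636)/(3*(-1 + 331*636)) = √1270 - (289963 - 842064)/(3*(-1 + 210516)) = √1270 - (-552101)/(3*210515) = √1270 - 1*(-552101/631545) = √1270 + 552101/631545 = 552101/631545 + √1270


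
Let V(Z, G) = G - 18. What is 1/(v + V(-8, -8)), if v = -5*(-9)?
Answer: 1/19 ≈ 0.052632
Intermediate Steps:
V(Z, G) = -18 + G
v = 45
1/(v + V(-8, -8)) = 1/(45 + (-18 - 8)) = 1/(45 - 26) = 1/19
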